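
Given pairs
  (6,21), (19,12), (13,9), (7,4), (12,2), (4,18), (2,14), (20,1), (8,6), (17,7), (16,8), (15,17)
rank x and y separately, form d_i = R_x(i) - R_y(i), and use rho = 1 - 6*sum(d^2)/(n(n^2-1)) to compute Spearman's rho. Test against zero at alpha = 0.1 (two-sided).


Step 1: Rank x and y separately (midranks; no ties here).
rank(x): 6->3, 19->11, 13->7, 7->4, 12->6, 4->2, 2->1, 20->12, 8->5, 17->10, 16->9, 15->8
rank(y): 21->12, 12->8, 9->7, 4->3, 2->2, 18->11, 14->9, 1->1, 6->4, 7->5, 8->6, 17->10
Step 2: d_i = R_x(i) - R_y(i); compute d_i^2.
  (3-12)^2=81, (11-8)^2=9, (7-7)^2=0, (4-3)^2=1, (6-2)^2=16, (2-11)^2=81, (1-9)^2=64, (12-1)^2=121, (5-4)^2=1, (10-5)^2=25, (9-6)^2=9, (8-10)^2=4
sum(d^2) = 412.
Step 3: rho = 1 - 6*412 / (12*(12^2 - 1)) = 1 - 2472/1716 = -0.440559.
Step 4: Under H0, t = rho * sqrt((n-2)/(1-rho^2)) = -1.5519 ~ t(10).
Step 5: Two-sided p-value from the t-distribution with 10 df = 0.151735.
Step 6: alpha = 0.1. fail to reject H0.

rho = -0.4406, p = 0.151735, fail to reject H0 at alpha = 0.1.


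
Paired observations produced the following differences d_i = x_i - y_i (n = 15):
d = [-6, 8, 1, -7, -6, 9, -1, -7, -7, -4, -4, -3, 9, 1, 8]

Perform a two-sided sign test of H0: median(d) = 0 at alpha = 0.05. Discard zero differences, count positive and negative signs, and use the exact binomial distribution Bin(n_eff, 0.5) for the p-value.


Step 1: Discard zero differences. Original n = 15; n_eff = number of nonzero differences = 15.
Nonzero differences (with sign): -6, +8, +1, -7, -6, +9, -1, -7, -7, -4, -4, -3, +9, +1, +8
Step 2: Count signs: positive = 6, negative = 9.
Step 3: Under H0: P(positive) = 0.5, so the number of positives S ~ Bin(15, 0.5).
Step 4: Two-sided exact p-value = sum of Bin(15,0.5) probabilities at or below the observed probability = 0.607239.
Step 5: alpha = 0.05. fail to reject H0.

n_eff = 15, pos = 6, neg = 9, p = 0.607239, fail to reject H0.


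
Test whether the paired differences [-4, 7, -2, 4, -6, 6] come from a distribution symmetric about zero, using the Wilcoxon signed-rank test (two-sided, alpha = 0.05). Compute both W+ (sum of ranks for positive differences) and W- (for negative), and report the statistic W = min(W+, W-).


Step 1: Drop any zero differences (none here) and take |d_i|.
|d| = [4, 7, 2, 4, 6, 6]
Step 2: Midrank |d_i| (ties get averaged ranks).
ranks: |4|->2.5, |7|->6, |2|->1, |4|->2.5, |6|->4.5, |6|->4.5
Step 3: Attach original signs; sum ranks with positive sign and with negative sign.
W+ = 6 + 2.5 + 4.5 = 13
W- = 2.5 + 1 + 4.5 = 8
(Check: W+ + W- = 21 should equal n(n+1)/2 = 21.)
Step 4: Test statistic W = min(W+, W-) = 8.
Step 5: Ties in |d|, so use the tie-corrected normal approximation.
        E[W] = n(n+1)/4 = 6*7/4 = 10.5.
        Tie groups: |d|=4 (t=2), |d|=6 (t=2); sum(t^3 - t) = 12.
        Var[W] = n(n+1)(2n+1)/24 - sum(t^3-t)/48 = 546/24 - 12/48 = 22.5.
        z = (W - E[W]) / sqrt(Var[W]) = (8 - 10.5) / 4.7434 = -0.5270.
        Two-sided p = 2*Phi(z) = 0.598161.
Step 6: alpha = 0.05. fail to reject H0.

W+ = 13, W- = 8, W = min = 8, p = 0.598161, fail to reject H0.


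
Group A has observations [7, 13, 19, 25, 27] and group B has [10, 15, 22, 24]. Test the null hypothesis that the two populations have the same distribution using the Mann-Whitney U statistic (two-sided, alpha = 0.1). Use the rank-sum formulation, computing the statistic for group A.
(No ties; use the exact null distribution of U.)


Step 1: Combine and sort all 9 observations; assign midranks.
sorted (value, group): (7,X), (10,Y), (13,X), (15,Y), (19,X), (22,Y), (24,Y), (25,X), (27,X)
ranks: 7->1, 10->2, 13->3, 15->4, 19->5, 22->6, 24->7, 25->8, 27->9
Step 2: Rank sum for X: R1 = 1 + 3 + 5 + 8 + 9 = 26.
Step 3: U_X = R1 - n1(n1+1)/2 = 26 - 5*6/2 = 26 - 15 = 11.
       U_Y = n1*n2 - U_X = 20 - 11 = 9.
Step 4: No ties, so the exact null distribution of U (based on enumerating the C(9,5) = 126 equally likely rank assignments) gives the two-sided p-value.
Step 5: p-value = 0.904762; compare to alpha = 0.1. fail to reject H0.

U_X = 11, p = 0.904762, fail to reject H0 at alpha = 0.1.


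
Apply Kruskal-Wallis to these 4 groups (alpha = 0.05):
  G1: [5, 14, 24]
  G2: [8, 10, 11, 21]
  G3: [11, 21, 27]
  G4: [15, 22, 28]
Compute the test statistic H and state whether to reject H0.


Step 1: Combine all N = 13 observations and assign midranks.
sorted (value, group, rank): (5,G1,1), (8,G2,2), (10,G2,3), (11,G2,4.5), (11,G3,4.5), (14,G1,6), (15,G4,7), (21,G2,8.5), (21,G3,8.5), (22,G4,10), (24,G1,11), (27,G3,12), (28,G4,13)
Step 2: Sum ranks within each group.
R_1 = 18 (n_1 = 3)
R_2 = 18 (n_2 = 4)
R_3 = 25 (n_3 = 3)
R_4 = 30 (n_4 = 3)
Step 3: H = 12/(N(N+1)) * sum(R_i^2/n_i) - 3(N+1)
     = 12/(13*14) * (18^2/3 + 18^2/4 + 25^2/3 + 30^2/3) - 3*14
     = 0.065934 * 697.333 - 42
     = 3.978022.
Step 4: Ties present; correction factor C = 1 - 12/(13^3 - 13) = 0.994505. Corrected H = 3.978022 / 0.994505 = 4.000000.
Step 5: Under H0, H ~ chi^2(3); p-value = 0.261464.
Step 6: alpha = 0.05. fail to reject H0.

H = 4.0000, df = 3, p = 0.261464, fail to reject H0.


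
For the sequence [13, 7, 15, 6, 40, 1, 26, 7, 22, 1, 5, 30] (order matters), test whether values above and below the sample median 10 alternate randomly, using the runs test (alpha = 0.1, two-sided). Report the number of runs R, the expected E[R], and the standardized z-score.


Step 1: Compute median = 10; label A = above, B = below.
Labels in order: ABABABABABBA  (n_A = 6, n_B = 6)
Step 2: Count runs R = 11.
Step 3: Under H0 (random ordering), E[R] = 2*n_A*n_B/(n_A+n_B) + 1 = 2*6*6/12 + 1 = 7.0000.
        Var[R] = 2*n_A*n_B*(2*n_A*n_B - n_A - n_B) / ((n_A+n_B)^2 * (n_A+n_B-1)) = 4320/1584 = 2.7273.
        SD[R] = 1.6514.
Step 4: Continuity-corrected z = (R - 0.5 - E[R]) / SD[R] = (11 - 0.5 - 7.0000) / 1.6514 = 2.1194.
Step 5: Two-sided p-value via normal approximation = 2*(1 - Phi(|z|)) = 0.034060.
Step 6: alpha = 0.1. reject H0.

R = 11, z = 2.1194, p = 0.034060, reject H0.


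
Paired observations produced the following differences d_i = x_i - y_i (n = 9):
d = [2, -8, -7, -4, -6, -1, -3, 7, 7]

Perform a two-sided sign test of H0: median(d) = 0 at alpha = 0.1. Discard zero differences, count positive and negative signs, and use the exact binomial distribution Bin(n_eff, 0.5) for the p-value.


Step 1: Discard zero differences. Original n = 9; n_eff = number of nonzero differences = 9.
Nonzero differences (with sign): +2, -8, -7, -4, -6, -1, -3, +7, +7
Step 2: Count signs: positive = 3, negative = 6.
Step 3: Under H0: P(positive) = 0.5, so the number of positives S ~ Bin(9, 0.5).
Step 4: Two-sided exact p-value = sum of Bin(9,0.5) probabilities at or below the observed probability = 0.507812.
Step 5: alpha = 0.1. fail to reject H0.

n_eff = 9, pos = 3, neg = 6, p = 0.507812, fail to reject H0.


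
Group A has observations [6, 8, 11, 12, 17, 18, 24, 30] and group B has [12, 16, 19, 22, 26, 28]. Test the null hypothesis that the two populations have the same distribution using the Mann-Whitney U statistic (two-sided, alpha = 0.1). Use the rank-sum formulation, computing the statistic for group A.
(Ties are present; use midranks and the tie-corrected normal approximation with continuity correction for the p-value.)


Step 1: Combine and sort all 14 observations; assign midranks.
sorted (value, group): (6,X), (8,X), (11,X), (12,X), (12,Y), (16,Y), (17,X), (18,X), (19,Y), (22,Y), (24,X), (26,Y), (28,Y), (30,X)
ranks: 6->1, 8->2, 11->3, 12->4.5, 12->4.5, 16->6, 17->7, 18->8, 19->9, 22->10, 24->11, 26->12, 28->13, 30->14
Step 2: Rank sum for X: R1 = 1 + 2 + 3 + 4.5 + 7 + 8 + 11 + 14 = 50.5.
Step 3: U_X = R1 - n1(n1+1)/2 = 50.5 - 8*9/2 = 50.5 - 36 = 14.5.
       U_Y = n1*n2 - U_X = 48 - 14.5 = 33.5.
Step 4: Ties are present, so use the tie-corrected normal approximation (with continuity correction) for the p-value.
Step 5: p-value = 0.244759; compare to alpha = 0.1. fail to reject H0.

U_X = 14.5, p = 0.244759, fail to reject H0 at alpha = 0.1.


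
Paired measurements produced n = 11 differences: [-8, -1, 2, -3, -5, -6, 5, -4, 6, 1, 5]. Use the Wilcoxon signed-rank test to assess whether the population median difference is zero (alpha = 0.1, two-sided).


Step 1: Drop any zero differences (none here) and take |d_i|.
|d| = [8, 1, 2, 3, 5, 6, 5, 4, 6, 1, 5]
Step 2: Midrank |d_i| (ties get averaged ranks).
ranks: |8|->11, |1|->1.5, |2|->3, |3|->4, |5|->7, |6|->9.5, |5|->7, |4|->5, |6|->9.5, |1|->1.5, |5|->7
Step 3: Attach original signs; sum ranks with positive sign and with negative sign.
W+ = 3 + 7 + 9.5 + 1.5 + 7 = 28
W- = 11 + 1.5 + 4 + 7 + 9.5 + 5 = 38
(Check: W+ + W- = 66 should equal n(n+1)/2 = 66.)
Step 4: Test statistic W = min(W+, W-) = 28.
Step 5: Ties in |d|, so use the tie-corrected normal approximation.
        E[W] = n(n+1)/4 = 11*12/4 = 33.
        Tie groups: |d|=1 (t=2), |d|=5 (t=3), |d|=6 (t=2); sum(t^3 - t) = 36.
        Var[W] = n(n+1)(2n+1)/24 - sum(t^3-t)/48 = 3036/24 - 36/48 = 125.75.
        z = (W - E[W]) / sqrt(Var[W]) = (28 - 33) / 11.2138 = -0.4459.
        Two-sided p = 2*Phi(z) = 0.655685.
Step 6: alpha = 0.1. fail to reject H0.

W+ = 28, W- = 38, W = min = 28, p = 0.655685, fail to reject H0.


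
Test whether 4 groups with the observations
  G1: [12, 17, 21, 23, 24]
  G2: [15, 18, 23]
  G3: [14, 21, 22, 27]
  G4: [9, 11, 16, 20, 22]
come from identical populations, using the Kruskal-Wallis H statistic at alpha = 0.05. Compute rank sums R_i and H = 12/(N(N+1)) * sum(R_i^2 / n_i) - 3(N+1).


Step 1: Combine all N = 17 observations and assign midranks.
sorted (value, group, rank): (9,G4,1), (11,G4,2), (12,G1,3), (14,G3,4), (15,G2,5), (16,G4,6), (17,G1,7), (18,G2,8), (20,G4,9), (21,G1,10.5), (21,G3,10.5), (22,G3,12.5), (22,G4,12.5), (23,G1,14.5), (23,G2,14.5), (24,G1,16), (27,G3,17)
Step 2: Sum ranks within each group.
R_1 = 51 (n_1 = 5)
R_2 = 27.5 (n_2 = 3)
R_3 = 44 (n_3 = 4)
R_4 = 30.5 (n_4 = 5)
Step 3: H = 12/(N(N+1)) * sum(R_i^2/n_i) - 3(N+1)
     = 12/(17*18) * (51^2/5 + 27.5^2/3 + 44^2/4 + 30.5^2/5) - 3*18
     = 0.039216 * 1442.33 - 54
     = 2.562092.
Step 4: Ties present; correction factor C = 1 - 18/(17^3 - 17) = 0.996324. Corrected H = 2.562092 / 0.996324 = 2.571546.
Step 5: Under H0, H ~ chi^2(3); p-value = 0.462500.
Step 6: alpha = 0.05. fail to reject H0.

H = 2.5715, df = 3, p = 0.462500, fail to reject H0.


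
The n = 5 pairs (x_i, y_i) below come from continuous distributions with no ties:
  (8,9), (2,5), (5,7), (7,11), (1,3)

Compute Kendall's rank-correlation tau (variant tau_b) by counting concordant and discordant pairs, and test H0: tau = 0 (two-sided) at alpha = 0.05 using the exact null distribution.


Step 1: Enumerate the 10 unordered pairs (i,j) with i<j and classify each by sign(x_j-x_i) * sign(y_j-y_i).
  (1,2):dx=-6,dy=-4->C; (1,3):dx=-3,dy=-2->C; (1,4):dx=-1,dy=+2->D; (1,5):dx=-7,dy=-6->C
  (2,3):dx=+3,dy=+2->C; (2,4):dx=+5,dy=+6->C; (2,5):dx=-1,dy=-2->C; (3,4):dx=+2,dy=+4->C
  (3,5):dx=-4,dy=-4->C; (4,5):dx=-6,dy=-8->C
Step 2: C = 9, D = 1, total pairs = 10.
Step 3: tau = (C - D)/(n(n-1)/2) = (9 - 1)/10 = 0.800000.
Step 4: Exact two-sided p-value (enumerate n! = 120 permutations of y under H0): p = 0.083333.
Step 5: alpha = 0.05. fail to reject H0.

tau_b = 0.8000 (C=9, D=1), p = 0.083333, fail to reject H0.


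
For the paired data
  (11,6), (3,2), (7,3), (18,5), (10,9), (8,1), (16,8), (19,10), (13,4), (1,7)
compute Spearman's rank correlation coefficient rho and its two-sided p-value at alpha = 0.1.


Step 1: Rank x and y separately (midranks; no ties here).
rank(x): 11->6, 3->2, 7->3, 18->9, 10->5, 8->4, 16->8, 19->10, 13->7, 1->1
rank(y): 6->6, 2->2, 3->3, 5->5, 9->9, 1->1, 8->8, 10->10, 4->4, 7->7
Step 2: d_i = R_x(i) - R_y(i); compute d_i^2.
  (6-6)^2=0, (2-2)^2=0, (3-3)^2=0, (9-5)^2=16, (5-9)^2=16, (4-1)^2=9, (8-8)^2=0, (10-10)^2=0, (7-4)^2=9, (1-7)^2=36
sum(d^2) = 86.
Step 3: rho = 1 - 6*86 / (10*(10^2 - 1)) = 1 - 516/990 = 0.478788.
Step 4: Under H0, t = rho * sqrt((n-2)/(1-rho^2)) = 1.5425 ~ t(8).
Step 5: Two-sided p-value from the t-distribution with 8 df = 0.161523.
Step 6: alpha = 0.1. fail to reject H0.

rho = 0.4788, p = 0.161523, fail to reject H0 at alpha = 0.1.


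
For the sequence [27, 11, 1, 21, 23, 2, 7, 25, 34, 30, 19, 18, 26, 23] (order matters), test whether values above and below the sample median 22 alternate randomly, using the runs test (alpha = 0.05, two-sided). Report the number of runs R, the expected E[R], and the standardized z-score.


Step 1: Compute median = 22; label A = above, B = below.
Labels in order: ABBBABBAAABBAA  (n_A = 7, n_B = 7)
Step 2: Count runs R = 7.
Step 3: Under H0 (random ordering), E[R] = 2*n_A*n_B/(n_A+n_B) + 1 = 2*7*7/14 + 1 = 8.0000.
        Var[R] = 2*n_A*n_B*(2*n_A*n_B - n_A - n_B) / ((n_A+n_B)^2 * (n_A+n_B-1)) = 8232/2548 = 3.2308.
        SD[R] = 1.7974.
Step 4: Continuity-corrected z = (R + 0.5 - E[R]) / SD[R] = (7 + 0.5 - 8.0000) / 1.7974 = -0.2782.
Step 5: Two-sided p-value via normal approximation = 2*(1 - Phi(|z|)) = 0.780879.
Step 6: alpha = 0.05. fail to reject H0.

R = 7, z = -0.2782, p = 0.780879, fail to reject H0.


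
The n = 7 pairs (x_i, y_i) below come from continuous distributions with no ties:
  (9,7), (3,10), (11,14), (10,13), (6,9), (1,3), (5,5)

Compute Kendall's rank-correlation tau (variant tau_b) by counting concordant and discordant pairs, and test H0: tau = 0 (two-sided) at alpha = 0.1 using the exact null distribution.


Step 1: Enumerate the 21 unordered pairs (i,j) with i<j and classify each by sign(x_j-x_i) * sign(y_j-y_i).
  (1,2):dx=-6,dy=+3->D; (1,3):dx=+2,dy=+7->C; (1,4):dx=+1,dy=+6->C; (1,5):dx=-3,dy=+2->D
  (1,6):dx=-8,dy=-4->C; (1,7):dx=-4,dy=-2->C; (2,3):dx=+8,dy=+4->C; (2,4):dx=+7,dy=+3->C
  (2,5):dx=+3,dy=-1->D; (2,6):dx=-2,dy=-7->C; (2,7):dx=+2,dy=-5->D; (3,4):dx=-1,dy=-1->C
  (3,5):dx=-5,dy=-5->C; (3,6):dx=-10,dy=-11->C; (3,7):dx=-6,dy=-9->C; (4,5):dx=-4,dy=-4->C
  (4,6):dx=-9,dy=-10->C; (4,7):dx=-5,dy=-8->C; (5,6):dx=-5,dy=-6->C; (5,7):dx=-1,dy=-4->C
  (6,7):dx=+4,dy=+2->C
Step 2: C = 17, D = 4, total pairs = 21.
Step 3: tau = (C - D)/(n(n-1)/2) = (17 - 4)/21 = 0.619048.
Step 4: Exact two-sided p-value (enumerate n! = 5040 permutations of y under H0): p = 0.069048.
Step 5: alpha = 0.1. reject H0.

tau_b = 0.6190 (C=17, D=4), p = 0.069048, reject H0.


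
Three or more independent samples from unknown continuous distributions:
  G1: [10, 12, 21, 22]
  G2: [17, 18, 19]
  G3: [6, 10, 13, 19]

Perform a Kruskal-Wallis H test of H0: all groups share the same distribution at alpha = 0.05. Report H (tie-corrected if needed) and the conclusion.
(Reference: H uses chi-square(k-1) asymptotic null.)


Step 1: Combine all N = 11 observations and assign midranks.
sorted (value, group, rank): (6,G3,1), (10,G1,2.5), (10,G3,2.5), (12,G1,4), (13,G3,5), (17,G2,6), (18,G2,7), (19,G2,8.5), (19,G3,8.5), (21,G1,10), (22,G1,11)
Step 2: Sum ranks within each group.
R_1 = 27.5 (n_1 = 4)
R_2 = 21.5 (n_2 = 3)
R_3 = 17 (n_3 = 4)
Step 3: H = 12/(N(N+1)) * sum(R_i^2/n_i) - 3(N+1)
     = 12/(11*12) * (27.5^2/4 + 21.5^2/3 + 17^2/4) - 3*12
     = 0.090909 * 415.396 - 36
     = 1.763258.
Step 4: Ties present; correction factor C = 1 - 12/(11^3 - 11) = 0.990909. Corrected H = 1.763258 / 0.990909 = 1.779434.
Step 5: Under H0, H ~ chi^2(2); p-value = 0.410772.
Step 6: alpha = 0.05. fail to reject H0.

H = 1.7794, df = 2, p = 0.410772, fail to reject H0.


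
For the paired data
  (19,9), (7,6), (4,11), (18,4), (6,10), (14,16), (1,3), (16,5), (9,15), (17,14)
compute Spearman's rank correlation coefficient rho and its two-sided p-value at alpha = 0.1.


Step 1: Rank x and y separately (midranks; no ties here).
rank(x): 19->10, 7->4, 4->2, 18->9, 6->3, 14->6, 1->1, 16->7, 9->5, 17->8
rank(y): 9->5, 6->4, 11->7, 4->2, 10->6, 16->10, 3->1, 5->3, 15->9, 14->8
Step 2: d_i = R_x(i) - R_y(i); compute d_i^2.
  (10-5)^2=25, (4-4)^2=0, (2-7)^2=25, (9-2)^2=49, (3-6)^2=9, (6-10)^2=16, (1-1)^2=0, (7-3)^2=16, (5-9)^2=16, (8-8)^2=0
sum(d^2) = 156.
Step 3: rho = 1 - 6*156 / (10*(10^2 - 1)) = 1 - 936/990 = 0.054545.
Step 4: Under H0, t = rho * sqrt((n-2)/(1-rho^2)) = 0.1545 ~ t(8).
Step 5: Two-sided p-value from the t-distribution with 8 df = 0.881036.
Step 6: alpha = 0.1. fail to reject H0.

rho = 0.0545, p = 0.881036, fail to reject H0 at alpha = 0.1.


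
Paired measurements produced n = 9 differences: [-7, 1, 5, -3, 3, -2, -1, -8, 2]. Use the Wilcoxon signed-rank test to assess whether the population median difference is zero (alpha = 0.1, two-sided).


Step 1: Drop any zero differences (none here) and take |d_i|.
|d| = [7, 1, 5, 3, 3, 2, 1, 8, 2]
Step 2: Midrank |d_i| (ties get averaged ranks).
ranks: |7|->8, |1|->1.5, |5|->7, |3|->5.5, |3|->5.5, |2|->3.5, |1|->1.5, |8|->9, |2|->3.5
Step 3: Attach original signs; sum ranks with positive sign and with negative sign.
W+ = 1.5 + 7 + 5.5 + 3.5 = 17.5
W- = 8 + 5.5 + 3.5 + 1.5 + 9 = 27.5
(Check: W+ + W- = 45 should equal n(n+1)/2 = 45.)
Step 4: Test statistic W = min(W+, W-) = 17.5.
Step 5: Ties in |d|, so use the tie-corrected normal approximation.
        E[W] = n(n+1)/4 = 9*10/4 = 22.5.
        Tie groups: |d|=1 (t=2), |d|=2 (t=2), |d|=3 (t=2); sum(t^3 - t) = 18.
        Var[W] = n(n+1)(2n+1)/24 - sum(t^3-t)/48 = 1710/24 - 18/48 = 70.875.
        z = (W - E[W]) / sqrt(Var[W]) = (17.5 - 22.5) / 8.4187 = -0.5939.
        Two-sided p = 2*Phi(z) = 0.552570.
Step 6: alpha = 0.1. fail to reject H0.

W+ = 17.5, W- = 27.5, W = min = 17.5, p = 0.552570, fail to reject H0.


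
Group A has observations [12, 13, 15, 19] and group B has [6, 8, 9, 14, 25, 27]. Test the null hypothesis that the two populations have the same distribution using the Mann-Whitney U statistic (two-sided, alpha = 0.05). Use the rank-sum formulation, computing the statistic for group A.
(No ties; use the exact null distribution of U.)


Step 1: Combine and sort all 10 observations; assign midranks.
sorted (value, group): (6,Y), (8,Y), (9,Y), (12,X), (13,X), (14,Y), (15,X), (19,X), (25,Y), (27,Y)
ranks: 6->1, 8->2, 9->3, 12->4, 13->5, 14->6, 15->7, 19->8, 25->9, 27->10
Step 2: Rank sum for X: R1 = 4 + 5 + 7 + 8 = 24.
Step 3: U_X = R1 - n1(n1+1)/2 = 24 - 4*5/2 = 24 - 10 = 14.
       U_Y = n1*n2 - U_X = 24 - 14 = 10.
Step 4: No ties, so the exact null distribution of U (based on enumerating the C(10,4) = 210 equally likely rank assignments) gives the two-sided p-value.
Step 5: p-value = 0.761905; compare to alpha = 0.05. fail to reject H0.

U_X = 14, p = 0.761905, fail to reject H0 at alpha = 0.05.


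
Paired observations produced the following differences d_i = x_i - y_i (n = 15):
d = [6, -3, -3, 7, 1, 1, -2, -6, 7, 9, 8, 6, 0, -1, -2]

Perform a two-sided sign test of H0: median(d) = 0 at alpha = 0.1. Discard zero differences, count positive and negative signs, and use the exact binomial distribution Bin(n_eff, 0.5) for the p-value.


Step 1: Discard zero differences. Original n = 15; n_eff = number of nonzero differences = 14.
Nonzero differences (with sign): +6, -3, -3, +7, +1, +1, -2, -6, +7, +9, +8, +6, -1, -2
Step 2: Count signs: positive = 8, negative = 6.
Step 3: Under H0: P(positive) = 0.5, so the number of positives S ~ Bin(14, 0.5).
Step 4: Two-sided exact p-value = sum of Bin(14,0.5) probabilities at or below the observed probability = 0.790527.
Step 5: alpha = 0.1. fail to reject H0.

n_eff = 14, pos = 8, neg = 6, p = 0.790527, fail to reject H0.


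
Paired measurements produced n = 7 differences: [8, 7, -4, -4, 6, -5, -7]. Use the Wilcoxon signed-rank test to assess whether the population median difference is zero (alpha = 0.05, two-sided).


Step 1: Drop any zero differences (none here) and take |d_i|.
|d| = [8, 7, 4, 4, 6, 5, 7]
Step 2: Midrank |d_i| (ties get averaged ranks).
ranks: |8|->7, |7|->5.5, |4|->1.5, |4|->1.5, |6|->4, |5|->3, |7|->5.5
Step 3: Attach original signs; sum ranks with positive sign and with negative sign.
W+ = 7 + 5.5 + 4 = 16.5
W- = 1.5 + 1.5 + 3 + 5.5 = 11.5
(Check: W+ + W- = 28 should equal n(n+1)/2 = 28.)
Step 4: Test statistic W = min(W+, W-) = 11.5.
Step 5: Ties in |d|, so use the tie-corrected normal approximation.
        E[W] = n(n+1)/4 = 7*8/4 = 14.
        Tie groups: |d|=4 (t=2), |d|=7 (t=2); sum(t^3 - t) = 12.
        Var[W] = n(n+1)(2n+1)/24 - sum(t^3-t)/48 = 840/24 - 12/48 = 34.75.
        z = (W - E[W]) / sqrt(Var[W]) = (11.5 - 14) / 5.8949 = -0.4241.
        Two-sided p = 2*Phi(z) = 0.671497.
Step 6: alpha = 0.05. fail to reject H0.

W+ = 16.5, W- = 11.5, W = min = 11.5, p = 0.671497, fail to reject H0.


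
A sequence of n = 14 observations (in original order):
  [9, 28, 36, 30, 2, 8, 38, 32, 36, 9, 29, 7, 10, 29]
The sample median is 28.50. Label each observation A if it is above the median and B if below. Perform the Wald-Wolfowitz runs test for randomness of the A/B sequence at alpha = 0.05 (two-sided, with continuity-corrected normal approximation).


Step 1: Compute median = 28.50; label A = above, B = below.
Labels in order: BBAABBAAABABBA  (n_A = 7, n_B = 7)
Step 2: Count runs R = 8.
Step 3: Under H0 (random ordering), E[R] = 2*n_A*n_B/(n_A+n_B) + 1 = 2*7*7/14 + 1 = 8.0000.
        Var[R] = 2*n_A*n_B*(2*n_A*n_B - n_A - n_B) / ((n_A+n_B)^2 * (n_A+n_B-1)) = 8232/2548 = 3.2308.
        SD[R] = 1.7974.
Step 4: R = E[R], so z = 0 with no continuity correction.
Step 5: Two-sided p-value via normal approximation = 2*(1 - Phi(|z|)) = 1.000000.
Step 6: alpha = 0.05. fail to reject H0.

R = 8, z = 0.0000, p = 1.000000, fail to reject H0.


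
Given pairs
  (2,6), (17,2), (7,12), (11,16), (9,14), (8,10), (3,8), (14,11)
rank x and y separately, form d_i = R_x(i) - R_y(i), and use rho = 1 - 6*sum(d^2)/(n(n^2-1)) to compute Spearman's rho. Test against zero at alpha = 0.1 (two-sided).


Step 1: Rank x and y separately (midranks; no ties here).
rank(x): 2->1, 17->8, 7->3, 11->6, 9->5, 8->4, 3->2, 14->7
rank(y): 6->2, 2->1, 12->6, 16->8, 14->7, 10->4, 8->3, 11->5
Step 2: d_i = R_x(i) - R_y(i); compute d_i^2.
  (1-2)^2=1, (8-1)^2=49, (3-6)^2=9, (6-8)^2=4, (5-7)^2=4, (4-4)^2=0, (2-3)^2=1, (7-5)^2=4
sum(d^2) = 72.
Step 3: rho = 1 - 6*72 / (8*(8^2 - 1)) = 1 - 432/504 = 0.142857.
Step 4: Under H0, t = rho * sqrt((n-2)/(1-rho^2)) = 0.3536 ~ t(6).
Step 5: Two-sided p-value from the t-distribution with 6 df = 0.735765.
Step 6: alpha = 0.1. fail to reject H0.

rho = 0.1429, p = 0.735765, fail to reject H0 at alpha = 0.1.


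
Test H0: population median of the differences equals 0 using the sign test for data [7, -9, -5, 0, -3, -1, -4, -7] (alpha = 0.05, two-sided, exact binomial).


Step 1: Discard zero differences. Original n = 8; n_eff = number of nonzero differences = 7.
Nonzero differences (with sign): +7, -9, -5, -3, -1, -4, -7
Step 2: Count signs: positive = 1, negative = 6.
Step 3: Under H0: P(positive) = 0.5, so the number of positives S ~ Bin(7, 0.5).
Step 4: Two-sided exact p-value = sum of Bin(7,0.5) probabilities at or below the observed probability = 0.125000.
Step 5: alpha = 0.05. fail to reject H0.

n_eff = 7, pos = 1, neg = 6, p = 0.125000, fail to reject H0.


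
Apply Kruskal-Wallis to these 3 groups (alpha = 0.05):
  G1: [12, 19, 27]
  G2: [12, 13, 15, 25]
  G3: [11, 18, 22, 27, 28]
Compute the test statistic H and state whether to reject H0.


Step 1: Combine all N = 12 observations and assign midranks.
sorted (value, group, rank): (11,G3,1), (12,G1,2.5), (12,G2,2.5), (13,G2,4), (15,G2,5), (18,G3,6), (19,G1,7), (22,G3,8), (25,G2,9), (27,G1,10.5), (27,G3,10.5), (28,G3,12)
Step 2: Sum ranks within each group.
R_1 = 20 (n_1 = 3)
R_2 = 20.5 (n_2 = 4)
R_3 = 37.5 (n_3 = 5)
Step 3: H = 12/(N(N+1)) * sum(R_i^2/n_i) - 3(N+1)
     = 12/(12*13) * (20^2/3 + 20.5^2/4 + 37.5^2/5) - 3*13
     = 0.076923 * 519.646 - 39
     = 0.972756.
Step 4: Ties present; correction factor C = 1 - 12/(12^3 - 12) = 0.993007. Corrected H = 0.972756 / 0.993007 = 0.979607.
Step 5: Under H0, H ~ chi^2(2); p-value = 0.612747.
Step 6: alpha = 0.05. fail to reject H0.

H = 0.9796, df = 2, p = 0.612747, fail to reject H0.


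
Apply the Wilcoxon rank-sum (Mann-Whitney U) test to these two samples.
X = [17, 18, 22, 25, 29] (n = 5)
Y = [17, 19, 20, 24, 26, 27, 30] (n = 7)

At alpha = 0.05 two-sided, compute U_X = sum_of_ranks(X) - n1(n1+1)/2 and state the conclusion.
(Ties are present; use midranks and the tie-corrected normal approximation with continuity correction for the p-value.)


Step 1: Combine and sort all 12 observations; assign midranks.
sorted (value, group): (17,X), (17,Y), (18,X), (19,Y), (20,Y), (22,X), (24,Y), (25,X), (26,Y), (27,Y), (29,X), (30,Y)
ranks: 17->1.5, 17->1.5, 18->3, 19->4, 20->5, 22->6, 24->7, 25->8, 26->9, 27->10, 29->11, 30->12
Step 2: Rank sum for X: R1 = 1.5 + 3 + 6 + 8 + 11 = 29.5.
Step 3: U_X = R1 - n1(n1+1)/2 = 29.5 - 5*6/2 = 29.5 - 15 = 14.5.
       U_Y = n1*n2 - U_X = 35 - 14.5 = 20.5.
Step 4: Ties are present, so use the tie-corrected normal approximation (with continuity correction) for the p-value.
Step 5: p-value = 0.684221; compare to alpha = 0.05. fail to reject H0.

U_X = 14.5, p = 0.684221, fail to reject H0 at alpha = 0.05.


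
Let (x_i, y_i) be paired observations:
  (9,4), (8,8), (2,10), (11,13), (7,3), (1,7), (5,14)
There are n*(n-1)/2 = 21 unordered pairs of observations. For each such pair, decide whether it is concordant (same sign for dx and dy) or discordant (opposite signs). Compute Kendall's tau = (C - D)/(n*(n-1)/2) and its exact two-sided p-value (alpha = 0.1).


Step 1: Enumerate the 21 unordered pairs (i,j) with i<j and classify each by sign(x_j-x_i) * sign(y_j-y_i).
  (1,2):dx=-1,dy=+4->D; (1,3):dx=-7,dy=+6->D; (1,4):dx=+2,dy=+9->C; (1,5):dx=-2,dy=-1->C
  (1,6):dx=-8,dy=+3->D; (1,7):dx=-4,dy=+10->D; (2,3):dx=-6,dy=+2->D; (2,4):dx=+3,dy=+5->C
  (2,5):dx=-1,dy=-5->C; (2,6):dx=-7,dy=-1->C; (2,7):dx=-3,dy=+6->D; (3,4):dx=+9,dy=+3->C
  (3,5):dx=+5,dy=-7->D; (3,6):dx=-1,dy=-3->C; (3,7):dx=+3,dy=+4->C; (4,5):dx=-4,dy=-10->C
  (4,6):dx=-10,dy=-6->C; (4,7):dx=-6,dy=+1->D; (5,6):dx=-6,dy=+4->D; (5,7):dx=-2,dy=+11->D
  (6,7):dx=+4,dy=+7->C
Step 2: C = 11, D = 10, total pairs = 21.
Step 3: tau = (C - D)/(n(n-1)/2) = (11 - 10)/21 = 0.047619.
Step 4: Exact two-sided p-value (enumerate n! = 5040 permutations of y under H0): p = 1.000000.
Step 5: alpha = 0.1. fail to reject H0.

tau_b = 0.0476 (C=11, D=10), p = 1.000000, fail to reject H0.


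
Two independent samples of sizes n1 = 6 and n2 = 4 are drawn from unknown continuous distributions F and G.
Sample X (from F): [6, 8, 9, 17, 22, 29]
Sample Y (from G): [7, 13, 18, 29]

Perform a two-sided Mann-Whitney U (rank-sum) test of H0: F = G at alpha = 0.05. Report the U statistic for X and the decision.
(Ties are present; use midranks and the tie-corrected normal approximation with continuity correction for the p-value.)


Step 1: Combine and sort all 10 observations; assign midranks.
sorted (value, group): (6,X), (7,Y), (8,X), (9,X), (13,Y), (17,X), (18,Y), (22,X), (29,X), (29,Y)
ranks: 6->1, 7->2, 8->3, 9->4, 13->5, 17->6, 18->7, 22->8, 29->9.5, 29->9.5
Step 2: Rank sum for X: R1 = 1 + 3 + 4 + 6 + 8 + 9.5 = 31.5.
Step 3: U_X = R1 - n1(n1+1)/2 = 31.5 - 6*7/2 = 31.5 - 21 = 10.5.
       U_Y = n1*n2 - U_X = 24 - 10.5 = 13.5.
Step 4: Ties are present, so use the tie-corrected normal approximation (with continuity correction) for the p-value.
Step 5: p-value = 0.830664; compare to alpha = 0.05. fail to reject H0.

U_X = 10.5, p = 0.830664, fail to reject H0 at alpha = 0.05.


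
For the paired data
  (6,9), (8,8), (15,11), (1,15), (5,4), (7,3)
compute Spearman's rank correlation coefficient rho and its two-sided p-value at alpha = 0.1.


Step 1: Rank x and y separately (midranks; no ties here).
rank(x): 6->3, 8->5, 15->6, 1->1, 5->2, 7->4
rank(y): 9->4, 8->3, 11->5, 15->6, 4->2, 3->1
Step 2: d_i = R_x(i) - R_y(i); compute d_i^2.
  (3-4)^2=1, (5-3)^2=4, (6-5)^2=1, (1-6)^2=25, (2-2)^2=0, (4-1)^2=9
sum(d^2) = 40.
Step 3: rho = 1 - 6*40 / (6*(6^2 - 1)) = 1 - 240/210 = -0.142857.
Step 4: Under H0, t = rho * sqrt((n-2)/(1-rho^2)) = -0.2887 ~ t(4).
Step 5: Two-sided p-value from the t-distribution with 4 df = 0.787172.
Step 6: alpha = 0.1. fail to reject H0.

rho = -0.1429, p = 0.787172, fail to reject H0 at alpha = 0.1.


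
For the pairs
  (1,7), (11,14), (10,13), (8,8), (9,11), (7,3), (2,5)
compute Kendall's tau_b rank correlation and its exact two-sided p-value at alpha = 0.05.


Step 1: Enumerate the 21 unordered pairs (i,j) with i<j and classify each by sign(x_j-x_i) * sign(y_j-y_i).
  (1,2):dx=+10,dy=+7->C; (1,3):dx=+9,dy=+6->C; (1,4):dx=+7,dy=+1->C; (1,5):dx=+8,dy=+4->C
  (1,6):dx=+6,dy=-4->D; (1,7):dx=+1,dy=-2->D; (2,3):dx=-1,dy=-1->C; (2,4):dx=-3,dy=-6->C
  (2,5):dx=-2,dy=-3->C; (2,6):dx=-4,dy=-11->C; (2,7):dx=-9,dy=-9->C; (3,4):dx=-2,dy=-5->C
  (3,5):dx=-1,dy=-2->C; (3,6):dx=-3,dy=-10->C; (3,7):dx=-8,dy=-8->C; (4,5):dx=+1,dy=+3->C
  (4,6):dx=-1,dy=-5->C; (4,7):dx=-6,dy=-3->C; (5,6):dx=-2,dy=-8->C; (5,7):dx=-7,dy=-6->C
  (6,7):dx=-5,dy=+2->D
Step 2: C = 18, D = 3, total pairs = 21.
Step 3: tau = (C - D)/(n(n-1)/2) = (18 - 3)/21 = 0.714286.
Step 4: Exact two-sided p-value (enumerate n! = 5040 permutations of y under H0): p = 0.030159.
Step 5: alpha = 0.05. reject H0.

tau_b = 0.7143 (C=18, D=3), p = 0.030159, reject H0.


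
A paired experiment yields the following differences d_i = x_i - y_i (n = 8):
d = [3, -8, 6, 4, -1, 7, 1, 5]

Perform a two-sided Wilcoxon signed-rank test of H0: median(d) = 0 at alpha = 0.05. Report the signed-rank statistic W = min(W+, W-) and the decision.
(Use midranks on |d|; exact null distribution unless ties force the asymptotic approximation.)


Step 1: Drop any zero differences (none here) and take |d_i|.
|d| = [3, 8, 6, 4, 1, 7, 1, 5]
Step 2: Midrank |d_i| (ties get averaged ranks).
ranks: |3|->3, |8|->8, |6|->6, |4|->4, |1|->1.5, |7|->7, |1|->1.5, |5|->5
Step 3: Attach original signs; sum ranks with positive sign and with negative sign.
W+ = 3 + 6 + 4 + 7 + 1.5 + 5 = 26.5
W- = 8 + 1.5 = 9.5
(Check: W+ + W- = 36 should equal n(n+1)/2 = 36.)
Step 4: Test statistic W = min(W+, W-) = 9.5.
Step 5: Ties in |d|, so use the tie-corrected normal approximation.
        E[W] = n(n+1)/4 = 8*9/4 = 18.
        Tie groups: |d|=1 (t=2); sum(t^3 - t) = 6.
        Var[W] = n(n+1)(2n+1)/24 - sum(t^3-t)/48 = 1224/24 - 6/48 = 50.875.
        z = (W - E[W]) / sqrt(Var[W]) = (9.5 - 18) / 7.1327 = -1.1917.
        Two-sided p = 2*Phi(z) = 0.233379.
Step 6: alpha = 0.05. fail to reject H0.

W+ = 26.5, W- = 9.5, W = min = 9.5, p = 0.233379, fail to reject H0.


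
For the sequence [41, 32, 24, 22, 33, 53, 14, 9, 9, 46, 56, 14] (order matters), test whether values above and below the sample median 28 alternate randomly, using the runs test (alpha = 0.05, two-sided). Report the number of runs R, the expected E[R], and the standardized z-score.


Step 1: Compute median = 28; label A = above, B = below.
Labels in order: AABBAABBBAAB  (n_A = 6, n_B = 6)
Step 2: Count runs R = 6.
Step 3: Under H0 (random ordering), E[R] = 2*n_A*n_B/(n_A+n_B) + 1 = 2*6*6/12 + 1 = 7.0000.
        Var[R] = 2*n_A*n_B*(2*n_A*n_B - n_A - n_B) / ((n_A+n_B)^2 * (n_A+n_B-1)) = 4320/1584 = 2.7273.
        SD[R] = 1.6514.
Step 4: Continuity-corrected z = (R + 0.5 - E[R]) / SD[R] = (6 + 0.5 - 7.0000) / 1.6514 = -0.3028.
Step 5: Two-sided p-value via normal approximation = 2*(1 - Phi(|z|)) = 0.762069.
Step 6: alpha = 0.05. fail to reject H0.

R = 6, z = -0.3028, p = 0.762069, fail to reject H0.


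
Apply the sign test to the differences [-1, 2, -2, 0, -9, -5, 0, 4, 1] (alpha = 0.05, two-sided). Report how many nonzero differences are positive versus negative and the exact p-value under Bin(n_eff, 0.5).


Step 1: Discard zero differences. Original n = 9; n_eff = number of nonzero differences = 7.
Nonzero differences (with sign): -1, +2, -2, -9, -5, +4, +1
Step 2: Count signs: positive = 3, negative = 4.
Step 3: Under H0: P(positive) = 0.5, so the number of positives S ~ Bin(7, 0.5).
Step 4: Two-sided exact p-value = sum of Bin(7,0.5) probabilities at or below the observed probability = 1.000000.
Step 5: alpha = 0.05. fail to reject H0.

n_eff = 7, pos = 3, neg = 4, p = 1.000000, fail to reject H0.


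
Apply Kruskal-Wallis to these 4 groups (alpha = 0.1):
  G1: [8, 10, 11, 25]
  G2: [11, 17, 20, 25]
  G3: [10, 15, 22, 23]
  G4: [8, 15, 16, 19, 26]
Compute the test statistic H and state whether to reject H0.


Step 1: Combine all N = 17 observations and assign midranks.
sorted (value, group, rank): (8,G1,1.5), (8,G4,1.5), (10,G1,3.5), (10,G3,3.5), (11,G1,5.5), (11,G2,5.5), (15,G3,7.5), (15,G4,7.5), (16,G4,9), (17,G2,10), (19,G4,11), (20,G2,12), (22,G3,13), (23,G3,14), (25,G1,15.5), (25,G2,15.5), (26,G4,17)
Step 2: Sum ranks within each group.
R_1 = 26 (n_1 = 4)
R_2 = 43 (n_2 = 4)
R_3 = 38 (n_3 = 4)
R_4 = 46 (n_4 = 5)
Step 3: H = 12/(N(N+1)) * sum(R_i^2/n_i) - 3(N+1)
     = 12/(17*18) * (26^2/4 + 43^2/4 + 38^2/4 + 46^2/5) - 3*18
     = 0.039216 * 1415.45 - 54
     = 1.507843.
Step 4: Ties present; correction factor C = 1 - 30/(17^3 - 17) = 0.993873. Corrected H = 1.507843 / 0.993873 = 1.517139.
Step 5: Under H0, H ~ chi^2(3); p-value = 0.678320.
Step 6: alpha = 0.1. fail to reject H0.

H = 1.5171, df = 3, p = 0.678320, fail to reject H0.


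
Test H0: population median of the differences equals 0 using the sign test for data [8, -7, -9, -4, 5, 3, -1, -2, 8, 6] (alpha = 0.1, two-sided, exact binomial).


Step 1: Discard zero differences. Original n = 10; n_eff = number of nonzero differences = 10.
Nonzero differences (with sign): +8, -7, -9, -4, +5, +3, -1, -2, +8, +6
Step 2: Count signs: positive = 5, negative = 5.
Step 3: Under H0: P(positive) = 0.5, so the number of positives S ~ Bin(10, 0.5).
Step 4: Two-sided exact p-value = sum of Bin(10,0.5) probabilities at or below the observed probability = 1.000000.
Step 5: alpha = 0.1. fail to reject H0.

n_eff = 10, pos = 5, neg = 5, p = 1.000000, fail to reject H0.


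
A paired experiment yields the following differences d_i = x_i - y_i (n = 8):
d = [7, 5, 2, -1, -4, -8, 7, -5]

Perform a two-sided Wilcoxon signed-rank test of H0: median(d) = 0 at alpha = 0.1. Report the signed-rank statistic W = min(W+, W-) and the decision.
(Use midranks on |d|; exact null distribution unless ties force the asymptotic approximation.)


Step 1: Drop any zero differences (none here) and take |d_i|.
|d| = [7, 5, 2, 1, 4, 8, 7, 5]
Step 2: Midrank |d_i| (ties get averaged ranks).
ranks: |7|->6.5, |5|->4.5, |2|->2, |1|->1, |4|->3, |8|->8, |7|->6.5, |5|->4.5
Step 3: Attach original signs; sum ranks with positive sign and with negative sign.
W+ = 6.5 + 4.5 + 2 + 6.5 = 19.5
W- = 1 + 3 + 8 + 4.5 = 16.5
(Check: W+ + W- = 36 should equal n(n+1)/2 = 36.)
Step 4: Test statistic W = min(W+, W-) = 16.5.
Step 5: Ties in |d|, so use the tie-corrected normal approximation.
        E[W] = n(n+1)/4 = 8*9/4 = 18.
        Tie groups: |d|=5 (t=2), |d|=7 (t=2); sum(t^3 - t) = 12.
        Var[W] = n(n+1)(2n+1)/24 - sum(t^3-t)/48 = 1224/24 - 12/48 = 50.75.
        z = (W - E[W]) / sqrt(Var[W]) = (16.5 - 18) / 7.1239 = -0.2106.
        Two-sided p = 2*Phi(z) = 0.833232.
Step 6: alpha = 0.1. fail to reject H0.

W+ = 19.5, W- = 16.5, W = min = 16.5, p = 0.833232, fail to reject H0.


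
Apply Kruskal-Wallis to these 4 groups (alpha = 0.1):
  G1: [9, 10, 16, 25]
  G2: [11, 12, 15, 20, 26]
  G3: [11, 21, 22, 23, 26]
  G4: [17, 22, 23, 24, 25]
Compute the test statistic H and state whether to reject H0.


Step 1: Combine all N = 19 observations and assign midranks.
sorted (value, group, rank): (9,G1,1), (10,G1,2), (11,G2,3.5), (11,G3,3.5), (12,G2,5), (15,G2,6), (16,G1,7), (17,G4,8), (20,G2,9), (21,G3,10), (22,G3,11.5), (22,G4,11.5), (23,G3,13.5), (23,G4,13.5), (24,G4,15), (25,G1,16.5), (25,G4,16.5), (26,G2,18.5), (26,G3,18.5)
Step 2: Sum ranks within each group.
R_1 = 26.5 (n_1 = 4)
R_2 = 42 (n_2 = 5)
R_3 = 57 (n_3 = 5)
R_4 = 64.5 (n_4 = 5)
Step 3: H = 12/(N(N+1)) * sum(R_i^2/n_i) - 3(N+1)
     = 12/(19*20) * (26.5^2/4 + 42^2/5 + 57^2/5 + 64.5^2/5) - 3*20
     = 0.031579 * 2010.21 - 60
     = 3.480395.
Step 4: Ties present; correction factor C = 1 - 30/(19^3 - 19) = 0.995614. Corrected H = 3.480395 / 0.995614 = 3.495727.
Step 5: Under H0, H ~ chi^2(3); p-value = 0.321317.
Step 6: alpha = 0.1. fail to reject H0.

H = 3.4957, df = 3, p = 0.321317, fail to reject H0.


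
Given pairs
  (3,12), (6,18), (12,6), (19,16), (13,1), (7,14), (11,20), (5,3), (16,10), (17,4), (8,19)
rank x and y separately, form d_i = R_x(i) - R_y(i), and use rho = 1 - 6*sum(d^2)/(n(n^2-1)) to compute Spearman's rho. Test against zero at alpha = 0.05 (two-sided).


Step 1: Rank x and y separately (midranks; no ties here).
rank(x): 3->1, 6->3, 12->7, 19->11, 13->8, 7->4, 11->6, 5->2, 16->9, 17->10, 8->5
rank(y): 12->6, 18->9, 6->4, 16->8, 1->1, 14->7, 20->11, 3->2, 10->5, 4->3, 19->10
Step 2: d_i = R_x(i) - R_y(i); compute d_i^2.
  (1-6)^2=25, (3-9)^2=36, (7-4)^2=9, (11-8)^2=9, (8-1)^2=49, (4-7)^2=9, (6-11)^2=25, (2-2)^2=0, (9-5)^2=16, (10-3)^2=49, (5-10)^2=25
sum(d^2) = 252.
Step 3: rho = 1 - 6*252 / (11*(11^2 - 1)) = 1 - 1512/1320 = -0.145455.
Step 4: Under H0, t = rho * sqrt((n-2)/(1-rho^2)) = -0.4411 ~ t(9).
Step 5: Two-sided p-value from the t-distribution with 9 df = 0.669579.
Step 6: alpha = 0.05. fail to reject H0.

rho = -0.1455, p = 0.669579, fail to reject H0 at alpha = 0.05.


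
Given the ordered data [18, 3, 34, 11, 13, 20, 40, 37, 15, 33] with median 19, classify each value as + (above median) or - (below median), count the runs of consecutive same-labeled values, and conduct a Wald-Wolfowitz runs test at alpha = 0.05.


Step 1: Compute median = 19; label A = above, B = below.
Labels in order: BBABBAAABA  (n_A = 5, n_B = 5)
Step 2: Count runs R = 6.
Step 3: Under H0 (random ordering), E[R] = 2*n_A*n_B/(n_A+n_B) + 1 = 2*5*5/10 + 1 = 6.0000.
        Var[R] = 2*n_A*n_B*(2*n_A*n_B - n_A - n_B) / ((n_A+n_B)^2 * (n_A+n_B-1)) = 2000/900 = 2.2222.
        SD[R] = 1.4907.
Step 4: R = E[R], so z = 0 with no continuity correction.
Step 5: Two-sided p-value via normal approximation = 2*(1 - Phi(|z|)) = 1.000000.
Step 6: alpha = 0.05. fail to reject H0.

R = 6, z = 0.0000, p = 1.000000, fail to reject H0.


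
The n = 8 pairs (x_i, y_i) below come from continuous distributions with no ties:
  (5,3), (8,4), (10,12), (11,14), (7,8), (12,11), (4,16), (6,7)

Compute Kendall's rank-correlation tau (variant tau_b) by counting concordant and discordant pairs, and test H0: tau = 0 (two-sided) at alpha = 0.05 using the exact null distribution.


Step 1: Enumerate the 28 unordered pairs (i,j) with i<j and classify each by sign(x_j-x_i) * sign(y_j-y_i).
  (1,2):dx=+3,dy=+1->C; (1,3):dx=+5,dy=+9->C; (1,4):dx=+6,dy=+11->C; (1,5):dx=+2,dy=+5->C
  (1,6):dx=+7,dy=+8->C; (1,7):dx=-1,dy=+13->D; (1,8):dx=+1,dy=+4->C; (2,3):dx=+2,dy=+8->C
  (2,4):dx=+3,dy=+10->C; (2,5):dx=-1,dy=+4->D; (2,6):dx=+4,dy=+7->C; (2,7):dx=-4,dy=+12->D
  (2,8):dx=-2,dy=+3->D; (3,4):dx=+1,dy=+2->C; (3,5):dx=-3,dy=-4->C; (3,6):dx=+2,dy=-1->D
  (3,7):dx=-6,dy=+4->D; (3,8):dx=-4,dy=-5->C; (4,5):dx=-4,dy=-6->C; (4,6):dx=+1,dy=-3->D
  (4,7):dx=-7,dy=+2->D; (4,8):dx=-5,dy=-7->C; (5,6):dx=+5,dy=+3->C; (5,7):dx=-3,dy=+8->D
  (5,8):dx=-1,dy=-1->C; (6,7):dx=-8,dy=+5->D; (6,8):dx=-6,dy=-4->C; (7,8):dx=+2,dy=-9->D
Step 2: C = 17, D = 11, total pairs = 28.
Step 3: tau = (C - D)/(n(n-1)/2) = (17 - 11)/28 = 0.214286.
Step 4: Exact two-sided p-value (enumerate n! = 40320 permutations of y under H0): p = 0.548413.
Step 5: alpha = 0.05. fail to reject H0.

tau_b = 0.2143 (C=17, D=11), p = 0.548413, fail to reject H0.


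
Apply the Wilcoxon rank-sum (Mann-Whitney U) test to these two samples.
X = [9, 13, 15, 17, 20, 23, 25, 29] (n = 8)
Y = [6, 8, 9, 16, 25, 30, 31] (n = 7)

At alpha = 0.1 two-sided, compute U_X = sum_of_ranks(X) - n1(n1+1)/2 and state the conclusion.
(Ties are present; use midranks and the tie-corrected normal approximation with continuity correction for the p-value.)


Step 1: Combine and sort all 15 observations; assign midranks.
sorted (value, group): (6,Y), (8,Y), (9,X), (9,Y), (13,X), (15,X), (16,Y), (17,X), (20,X), (23,X), (25,X), (25,Y), (29,X), (30,Y), (31,Y)
ranks: 6->1, 8->2, 9->3.5, 9->3.5, 13->5, 15->6, 16->7, 17->8, 20->9, 23->10, 25->11.5, 25->11.5, 29->13, 30->14, 31->15
Step 2: Rank sum for X: R1 = 3.5 + 5 + 6 + 8 + 9 + 10 + 11.5 + 13 = 66.
Step 3: U_X = R1 - n1(n1+1)/2 = 66 - 8*9/2 = 66 - 36 = 30.
       U_Y = n1*n2 - U_X = 56 - 30 = 26.
Step 4: Ties are present, so use the tie-corrected normal approximation (with continuity correction) for the p-value.
Step 5: p-value = 0.861942; compare to alpha = 0.1. fail to reject H0.

U_X = 30, p = 0.861942, fail to reject H0 at alpha = 0.1.
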